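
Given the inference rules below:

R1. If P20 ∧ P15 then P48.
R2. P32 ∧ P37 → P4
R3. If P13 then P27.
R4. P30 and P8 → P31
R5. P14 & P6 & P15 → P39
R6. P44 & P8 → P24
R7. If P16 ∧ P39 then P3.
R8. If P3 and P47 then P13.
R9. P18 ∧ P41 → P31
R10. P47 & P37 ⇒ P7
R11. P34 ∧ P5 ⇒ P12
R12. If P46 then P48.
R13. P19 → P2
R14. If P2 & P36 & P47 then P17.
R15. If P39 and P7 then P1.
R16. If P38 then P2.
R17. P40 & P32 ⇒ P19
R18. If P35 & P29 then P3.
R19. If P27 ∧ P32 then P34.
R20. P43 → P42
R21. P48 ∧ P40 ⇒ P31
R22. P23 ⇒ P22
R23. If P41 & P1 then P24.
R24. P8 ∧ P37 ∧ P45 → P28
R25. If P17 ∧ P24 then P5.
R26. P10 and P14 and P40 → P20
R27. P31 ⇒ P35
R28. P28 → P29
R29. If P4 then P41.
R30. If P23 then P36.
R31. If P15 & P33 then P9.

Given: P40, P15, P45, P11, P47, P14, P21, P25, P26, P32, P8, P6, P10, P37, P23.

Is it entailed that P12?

Yes

P4  (by R2: P32, P37)
P39  (by R5: P14, P6, P15)
P7  (by R10: P47, P37)
P1  (by R15: P39, P7)
P19  (by R17: P40, P32)
P28  (by R24: P8, P37, P45)
P20  (by R26: P10, P14, P40)
P29  (by R28: P28)
P41  (by R29: P4)
P36  (by R30: P23)
P48  (by R1: P20, P15)
P2  (by R13: P19)
P17  (by R14: P2, P36, P47)
P31  (by R21: P48, P40)
P24  (by R23: P41, P1)
P5  (by R25: P17, P24)
P35  (by R27: P31)
P3  (by R18: P35, P29)
P13  (by R8: P3, P47)
P27  (by R3: P13)
P34  (by R19: P27, P32)
P12  (by R11: P34, P5)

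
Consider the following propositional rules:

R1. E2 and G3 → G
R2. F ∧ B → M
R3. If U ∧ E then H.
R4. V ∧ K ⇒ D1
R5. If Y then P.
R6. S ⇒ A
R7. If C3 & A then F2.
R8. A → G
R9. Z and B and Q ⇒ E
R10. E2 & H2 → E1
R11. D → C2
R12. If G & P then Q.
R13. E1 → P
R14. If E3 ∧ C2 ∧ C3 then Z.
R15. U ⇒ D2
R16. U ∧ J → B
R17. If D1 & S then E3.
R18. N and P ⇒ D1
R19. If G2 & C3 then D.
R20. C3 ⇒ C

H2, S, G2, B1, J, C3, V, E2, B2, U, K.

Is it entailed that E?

Yes

D1  (by R4: V, K)
A  (by R6: S)
G  (by R8: A)
E1  (by R10: E2, H2)
P  (by R13: E1)
B  (by R16: U, J)
E3  (by R17: D1, S)
D  (by R19: G2, C3)
C2  (by R11: D)
Q  (by R12: G, P)
Z  (by R14: E3, C2, C3)
E  (by R9: Z, B, Q)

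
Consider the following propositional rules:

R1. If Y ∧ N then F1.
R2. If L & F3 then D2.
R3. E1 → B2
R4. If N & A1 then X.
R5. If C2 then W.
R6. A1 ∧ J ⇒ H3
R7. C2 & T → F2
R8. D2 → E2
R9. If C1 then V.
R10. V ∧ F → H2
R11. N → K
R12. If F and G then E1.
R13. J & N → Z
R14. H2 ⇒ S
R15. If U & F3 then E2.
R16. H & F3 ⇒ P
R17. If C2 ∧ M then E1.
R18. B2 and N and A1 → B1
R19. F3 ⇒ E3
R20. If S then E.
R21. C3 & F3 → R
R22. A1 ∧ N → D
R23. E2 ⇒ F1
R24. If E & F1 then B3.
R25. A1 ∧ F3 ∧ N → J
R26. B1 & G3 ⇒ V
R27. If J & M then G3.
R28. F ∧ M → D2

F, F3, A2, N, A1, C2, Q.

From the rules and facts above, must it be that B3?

Forward chaining from the given facts derives: X, W, K, E3, D, J, H3, Z.
The only rule concluding B3 is R24, which needs E; that is never established.

No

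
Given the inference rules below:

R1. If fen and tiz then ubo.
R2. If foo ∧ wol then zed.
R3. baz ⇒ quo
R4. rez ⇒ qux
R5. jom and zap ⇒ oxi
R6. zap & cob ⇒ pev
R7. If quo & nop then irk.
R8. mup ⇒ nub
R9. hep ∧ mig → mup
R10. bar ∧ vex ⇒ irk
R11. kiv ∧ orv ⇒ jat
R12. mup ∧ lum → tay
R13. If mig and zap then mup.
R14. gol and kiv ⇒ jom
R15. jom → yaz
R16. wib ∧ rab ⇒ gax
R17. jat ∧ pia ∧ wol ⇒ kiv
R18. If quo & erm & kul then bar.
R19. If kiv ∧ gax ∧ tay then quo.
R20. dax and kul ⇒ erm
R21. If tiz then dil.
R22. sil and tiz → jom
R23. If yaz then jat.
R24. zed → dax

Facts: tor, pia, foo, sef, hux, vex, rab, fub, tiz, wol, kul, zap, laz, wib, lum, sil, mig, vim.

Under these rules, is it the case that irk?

zed  (by R2: foo, wol)
mup  (by R13: mig, zap)
gax  (by R16: wib, rab)
jom  (by R22: sil, tiz)
dax  (by R24: zed)
tay  (by R12: mup, lum)
yaz  (by R15: jom)
erm  (by R20: dax, kul)
jat  (by R23: yaz)
kiv  (by R17: jat, pia, wol)
quo  (by R19: kiv, gax, tay)
bar  (by R18: quo, erm, kul)
irk  (by R10: bar, vex)

Yes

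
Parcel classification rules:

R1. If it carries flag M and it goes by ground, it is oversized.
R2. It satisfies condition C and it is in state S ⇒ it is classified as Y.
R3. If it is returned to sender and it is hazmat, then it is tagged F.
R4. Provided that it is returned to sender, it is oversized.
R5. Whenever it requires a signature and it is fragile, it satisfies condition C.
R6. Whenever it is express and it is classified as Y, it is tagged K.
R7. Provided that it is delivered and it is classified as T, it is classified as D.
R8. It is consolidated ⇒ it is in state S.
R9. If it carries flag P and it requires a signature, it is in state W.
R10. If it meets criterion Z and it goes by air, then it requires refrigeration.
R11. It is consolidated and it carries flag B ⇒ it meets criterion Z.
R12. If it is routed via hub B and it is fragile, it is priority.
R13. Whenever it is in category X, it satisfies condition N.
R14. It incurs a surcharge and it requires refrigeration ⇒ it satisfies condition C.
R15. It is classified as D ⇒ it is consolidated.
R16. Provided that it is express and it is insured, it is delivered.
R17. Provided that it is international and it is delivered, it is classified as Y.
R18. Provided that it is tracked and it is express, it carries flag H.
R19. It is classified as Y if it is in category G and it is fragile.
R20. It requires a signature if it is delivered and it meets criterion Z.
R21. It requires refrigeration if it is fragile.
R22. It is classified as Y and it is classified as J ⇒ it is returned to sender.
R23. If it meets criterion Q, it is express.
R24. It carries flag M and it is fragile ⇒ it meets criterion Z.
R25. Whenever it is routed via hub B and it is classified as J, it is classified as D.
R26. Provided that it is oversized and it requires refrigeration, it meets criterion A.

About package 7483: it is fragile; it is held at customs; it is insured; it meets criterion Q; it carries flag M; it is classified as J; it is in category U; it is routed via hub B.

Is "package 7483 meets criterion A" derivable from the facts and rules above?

Yes

By R21 (it is fragile): it requires refrigeration.
By R23 (it meets criterion Q): it is express.
By R24 (it carries flag M, it is fragile): it meets criterion Z.
By R25 (it is routed via hub B, it is classified as J): it is classified as D.
By R15 (it is classified as D): it is consolidated.
By R16 (it is express, it is insured): it is delivered.
By R20 (it is delivered, it meets criterion Z): it requires a signature.
By R5 (it requires a signature, it is fragile): it satisfies condition C.
By R8 (it is consolidated): it is in state S.
By R2 (it satisfies condition C, it is in state S): it is classified as Y.
By R22 (it is classified as Y, it is classified as J): it is returned to sender.
By R4 (it is returned to sender): it is oversized.
By R26 (it is oversized, it requires refrigeration): it meets criterion A.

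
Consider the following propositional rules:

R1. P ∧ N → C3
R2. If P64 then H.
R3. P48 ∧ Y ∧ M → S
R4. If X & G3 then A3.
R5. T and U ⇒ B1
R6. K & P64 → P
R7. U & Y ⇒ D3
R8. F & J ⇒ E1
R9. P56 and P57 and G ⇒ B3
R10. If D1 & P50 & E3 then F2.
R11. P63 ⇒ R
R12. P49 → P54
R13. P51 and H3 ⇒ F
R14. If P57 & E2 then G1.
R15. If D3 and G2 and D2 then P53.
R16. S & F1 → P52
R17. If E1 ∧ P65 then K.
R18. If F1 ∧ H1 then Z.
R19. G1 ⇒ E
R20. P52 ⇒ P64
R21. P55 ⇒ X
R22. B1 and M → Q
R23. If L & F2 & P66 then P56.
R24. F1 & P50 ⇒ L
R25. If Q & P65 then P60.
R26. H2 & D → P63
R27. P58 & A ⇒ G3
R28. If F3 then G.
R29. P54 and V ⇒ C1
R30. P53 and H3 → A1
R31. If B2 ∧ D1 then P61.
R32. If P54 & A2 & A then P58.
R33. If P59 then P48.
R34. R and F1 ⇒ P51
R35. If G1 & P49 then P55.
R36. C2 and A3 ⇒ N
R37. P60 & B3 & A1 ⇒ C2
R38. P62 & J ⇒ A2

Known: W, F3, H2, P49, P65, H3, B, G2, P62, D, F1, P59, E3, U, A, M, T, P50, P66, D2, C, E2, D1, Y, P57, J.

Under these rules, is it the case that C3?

Yes

B1  (by R5: T, U)
D3  (by R7: U, Y)
F2  (by R10: D1, P50, E3)
P54  (by R12: P49)
G1  (by R14: P57, E2)
P53  (by R15: D3, G2, D2)
Q  (by R22: B1, M)
L  (by R24: F1, P50)
P60  (by R25: Q, P65)
P63  (by R26: H2, D)
G  (by R28: F3)
A1  (by R30: P53, H3)
P48  (by R33: P59)
P55  (by R35: G1, P49)
A2  (by R38: P62, J)
S  (by R3: P48, Y, M)
R  (by R11: P63)
P52  (by R16: S, F1)
P64  (by R20: P52)
X  (by R21: P55)
P56  (by R23: L, F2, P66)
P58  (by R32: P54, A2, A)
P51  (by R34: R, F1)
B3  (by R9: P56, P57, G)
F  (by R13: P51, H3)
G3  (by R27: P58, A)
C2  (by R37: P60, B3, A1)
A3  (by R4: X, G3)
E1  (by R8: F, J)
K  (by R17: E1, P65)
N  (by R36: C2, A3)
P  (by R6: K, P64)
C3  (by R1: P, N)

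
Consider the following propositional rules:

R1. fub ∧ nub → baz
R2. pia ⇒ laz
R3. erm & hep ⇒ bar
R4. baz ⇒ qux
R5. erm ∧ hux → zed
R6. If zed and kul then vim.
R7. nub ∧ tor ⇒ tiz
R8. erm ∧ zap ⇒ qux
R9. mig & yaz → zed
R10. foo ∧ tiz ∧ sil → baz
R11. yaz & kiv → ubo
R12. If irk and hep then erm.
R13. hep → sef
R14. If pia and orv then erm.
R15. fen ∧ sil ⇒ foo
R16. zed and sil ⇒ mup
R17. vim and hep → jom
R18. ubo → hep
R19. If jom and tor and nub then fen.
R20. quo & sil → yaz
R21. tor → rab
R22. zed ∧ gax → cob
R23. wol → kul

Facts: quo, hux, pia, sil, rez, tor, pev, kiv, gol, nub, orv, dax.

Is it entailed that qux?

No

Forward chaining from the given facts derives: laz, tiz, erm, yaz, rab, zed, ubo, mup, hep, bar, sef.
Rules concluding qux: R4 needs baz; R8 needs zap — none of these are established.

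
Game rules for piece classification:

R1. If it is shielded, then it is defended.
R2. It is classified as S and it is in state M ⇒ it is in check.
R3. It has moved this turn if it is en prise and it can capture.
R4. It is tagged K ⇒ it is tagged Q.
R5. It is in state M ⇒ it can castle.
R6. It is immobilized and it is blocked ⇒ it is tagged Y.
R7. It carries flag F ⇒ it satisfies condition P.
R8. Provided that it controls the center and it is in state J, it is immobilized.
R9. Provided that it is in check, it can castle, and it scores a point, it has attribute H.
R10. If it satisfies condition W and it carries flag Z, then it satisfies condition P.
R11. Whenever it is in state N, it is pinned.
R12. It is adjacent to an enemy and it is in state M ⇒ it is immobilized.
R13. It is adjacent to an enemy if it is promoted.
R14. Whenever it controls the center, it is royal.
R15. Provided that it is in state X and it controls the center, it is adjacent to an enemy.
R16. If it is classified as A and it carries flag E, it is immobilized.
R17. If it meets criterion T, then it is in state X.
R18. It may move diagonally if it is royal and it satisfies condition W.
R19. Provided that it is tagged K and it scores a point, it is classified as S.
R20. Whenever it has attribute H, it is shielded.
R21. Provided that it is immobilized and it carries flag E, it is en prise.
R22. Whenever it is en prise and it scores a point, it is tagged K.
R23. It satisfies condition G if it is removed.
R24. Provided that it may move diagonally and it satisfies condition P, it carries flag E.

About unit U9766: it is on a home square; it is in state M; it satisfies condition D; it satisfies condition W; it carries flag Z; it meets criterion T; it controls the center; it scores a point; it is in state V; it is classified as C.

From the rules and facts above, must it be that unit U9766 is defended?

Yes

By R5 (it is in state M): it can castle.
By R10 (it satisfies condition W, it carries flag Z): it satisfies condition P.
By R14 (it controls the center): it is royal.
By R17 (it meets criterion T): it is in state X.
By R18 (it is royal, it satisfies condition W): it may move diagonally.
By R24 (it may move diagonally, it satisfies condition P): it carries flag E.
By R15 (it is in state X, it controls the center): it is adjacent to an enemy.
By R12 (it is adjacent to an enemy, it is in state M): it is immobilized.
By R21 (it is immobilized, it carries flag E): it is en prise.
By R22 (it is en prise, it scores a point): it is tagged K.
By R19 (it is tagged K, it scores a point): it is classified as S.
By R2 (it is classified as S, it is in state M): it is in check.
By R9 (it is in check, it can castle, it scores a point): it has attribute H.
By R20 (it has attribute H): it is shielded.
By R1 (it is shielded): it is defended.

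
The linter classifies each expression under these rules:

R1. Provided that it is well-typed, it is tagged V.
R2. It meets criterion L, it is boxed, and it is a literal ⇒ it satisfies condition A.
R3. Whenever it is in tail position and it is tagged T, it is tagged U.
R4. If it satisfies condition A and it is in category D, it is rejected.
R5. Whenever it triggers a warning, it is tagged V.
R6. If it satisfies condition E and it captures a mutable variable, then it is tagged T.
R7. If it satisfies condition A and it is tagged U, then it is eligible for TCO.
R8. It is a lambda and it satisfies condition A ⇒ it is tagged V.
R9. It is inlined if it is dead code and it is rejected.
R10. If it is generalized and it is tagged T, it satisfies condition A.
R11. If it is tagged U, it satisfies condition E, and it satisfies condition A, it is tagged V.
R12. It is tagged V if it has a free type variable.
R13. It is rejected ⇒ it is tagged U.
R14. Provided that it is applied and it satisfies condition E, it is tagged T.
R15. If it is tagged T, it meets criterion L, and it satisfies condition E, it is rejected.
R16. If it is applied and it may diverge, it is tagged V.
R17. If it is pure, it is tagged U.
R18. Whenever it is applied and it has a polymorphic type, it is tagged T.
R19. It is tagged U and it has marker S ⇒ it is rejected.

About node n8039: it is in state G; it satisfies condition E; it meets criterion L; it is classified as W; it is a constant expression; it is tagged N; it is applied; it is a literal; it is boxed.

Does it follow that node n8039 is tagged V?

Yes

By R2 (it meets criterion L, it is boxed, it is a literal): it satisfies condition A.
By R14 (it is applied, it satisfies condition E): it is tagged T.
By R15 (it is tagged T, it meets criterion L, it satisfies condition E): it is rejected.
By R13 (it is rejected): it is tagged U.
By R11 (it is tagged U, it satisfies condition E, it satisfies condition A): it is tagged V.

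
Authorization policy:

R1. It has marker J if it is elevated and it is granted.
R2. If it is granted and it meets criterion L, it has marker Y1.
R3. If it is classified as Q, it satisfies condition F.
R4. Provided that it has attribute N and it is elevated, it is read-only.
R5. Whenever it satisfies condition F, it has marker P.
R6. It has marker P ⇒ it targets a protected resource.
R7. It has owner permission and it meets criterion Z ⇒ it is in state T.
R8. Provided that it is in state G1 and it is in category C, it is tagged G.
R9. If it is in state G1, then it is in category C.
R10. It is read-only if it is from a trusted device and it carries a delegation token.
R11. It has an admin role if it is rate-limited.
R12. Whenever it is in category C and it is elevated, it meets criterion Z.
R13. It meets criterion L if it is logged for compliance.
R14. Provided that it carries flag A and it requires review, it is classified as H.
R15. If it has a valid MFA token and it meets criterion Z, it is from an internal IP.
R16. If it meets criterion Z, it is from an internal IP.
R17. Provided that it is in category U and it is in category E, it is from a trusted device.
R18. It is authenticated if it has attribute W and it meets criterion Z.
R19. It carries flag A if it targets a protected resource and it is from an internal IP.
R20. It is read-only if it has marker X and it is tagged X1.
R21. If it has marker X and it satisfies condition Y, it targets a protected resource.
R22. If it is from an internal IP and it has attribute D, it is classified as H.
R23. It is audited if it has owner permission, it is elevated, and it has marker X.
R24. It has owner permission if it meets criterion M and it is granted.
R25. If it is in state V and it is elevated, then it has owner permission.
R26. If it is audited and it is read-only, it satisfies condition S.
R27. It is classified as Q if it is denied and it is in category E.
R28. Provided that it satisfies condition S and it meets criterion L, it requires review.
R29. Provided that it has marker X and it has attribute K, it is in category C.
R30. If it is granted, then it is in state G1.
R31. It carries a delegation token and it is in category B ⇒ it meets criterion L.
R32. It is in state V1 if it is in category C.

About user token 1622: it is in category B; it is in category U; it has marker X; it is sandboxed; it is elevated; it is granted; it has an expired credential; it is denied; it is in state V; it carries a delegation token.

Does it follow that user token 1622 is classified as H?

No

Forward chaining from the given facts derives: has marker J, has owner permission, is in state G1, meets criterion L, has marker Y1, is in category C, meets criterion Z, is from an internal IP, is audited, is in state V1, is in state T, is tagged G.
Rules concluding "it is classified as H": R14 needs "it carries flag A"; R22 needs "it has attribute D" — none of these are established.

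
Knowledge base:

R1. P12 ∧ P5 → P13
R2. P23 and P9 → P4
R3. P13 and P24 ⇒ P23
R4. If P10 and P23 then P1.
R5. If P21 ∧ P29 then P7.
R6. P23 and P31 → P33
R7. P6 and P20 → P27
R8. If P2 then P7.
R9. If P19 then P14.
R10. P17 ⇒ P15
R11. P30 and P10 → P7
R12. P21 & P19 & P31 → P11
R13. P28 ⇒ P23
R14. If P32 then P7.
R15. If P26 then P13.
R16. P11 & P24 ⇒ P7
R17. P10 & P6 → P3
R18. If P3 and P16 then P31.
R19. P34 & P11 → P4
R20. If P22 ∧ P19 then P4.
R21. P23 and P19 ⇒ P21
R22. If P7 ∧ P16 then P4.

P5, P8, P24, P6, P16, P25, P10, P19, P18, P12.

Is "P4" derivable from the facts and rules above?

Yes

P13  (by R1: P12, P5)
P23  (by R3: P13, P24)
P3  (by R17: P10, P6)
P31  (by R18: P3, P16)
P21  (by R21: P23, P19)
P11  (by R12: P21, P19, P31)
P7  (by R16: P11, P24)
P4  (by R22: P7, P16)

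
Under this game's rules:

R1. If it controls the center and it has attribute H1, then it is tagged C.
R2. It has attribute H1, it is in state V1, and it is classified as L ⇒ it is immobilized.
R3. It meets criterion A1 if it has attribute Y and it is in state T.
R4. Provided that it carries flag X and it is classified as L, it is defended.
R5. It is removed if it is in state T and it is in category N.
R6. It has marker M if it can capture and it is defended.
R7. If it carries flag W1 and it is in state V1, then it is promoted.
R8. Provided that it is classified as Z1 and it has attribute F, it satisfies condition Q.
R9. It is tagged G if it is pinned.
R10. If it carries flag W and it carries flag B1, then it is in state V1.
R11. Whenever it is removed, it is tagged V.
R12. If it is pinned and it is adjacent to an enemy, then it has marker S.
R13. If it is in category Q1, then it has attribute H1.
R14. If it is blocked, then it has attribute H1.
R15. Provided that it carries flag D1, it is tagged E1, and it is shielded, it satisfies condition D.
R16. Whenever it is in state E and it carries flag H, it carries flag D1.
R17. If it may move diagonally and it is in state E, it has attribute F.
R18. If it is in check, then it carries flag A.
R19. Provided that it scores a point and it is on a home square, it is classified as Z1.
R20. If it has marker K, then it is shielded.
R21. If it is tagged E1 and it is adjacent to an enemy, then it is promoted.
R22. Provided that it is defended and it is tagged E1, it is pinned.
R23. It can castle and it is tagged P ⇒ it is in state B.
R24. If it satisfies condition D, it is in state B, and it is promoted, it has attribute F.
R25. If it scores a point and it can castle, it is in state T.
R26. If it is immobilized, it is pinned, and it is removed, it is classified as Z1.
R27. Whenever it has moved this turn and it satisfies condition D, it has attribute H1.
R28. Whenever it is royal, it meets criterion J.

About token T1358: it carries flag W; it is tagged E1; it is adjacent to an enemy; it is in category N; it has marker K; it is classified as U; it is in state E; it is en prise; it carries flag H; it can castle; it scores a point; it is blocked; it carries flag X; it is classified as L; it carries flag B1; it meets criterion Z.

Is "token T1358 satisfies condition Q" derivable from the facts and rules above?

Forward chaining from the given facts derives: is defended, is in state V1, has attribute H1, carries flag D1, is shielded, is promoted, is pinned, is in state T, is immobilized, is removed, is tagged G, is tagged V, has marker S, satisfies condition D, is classified as Z1.
The only rule concluding "it satisfies condition Q" is R8, which needs "it has attribute F"; that is never established.

No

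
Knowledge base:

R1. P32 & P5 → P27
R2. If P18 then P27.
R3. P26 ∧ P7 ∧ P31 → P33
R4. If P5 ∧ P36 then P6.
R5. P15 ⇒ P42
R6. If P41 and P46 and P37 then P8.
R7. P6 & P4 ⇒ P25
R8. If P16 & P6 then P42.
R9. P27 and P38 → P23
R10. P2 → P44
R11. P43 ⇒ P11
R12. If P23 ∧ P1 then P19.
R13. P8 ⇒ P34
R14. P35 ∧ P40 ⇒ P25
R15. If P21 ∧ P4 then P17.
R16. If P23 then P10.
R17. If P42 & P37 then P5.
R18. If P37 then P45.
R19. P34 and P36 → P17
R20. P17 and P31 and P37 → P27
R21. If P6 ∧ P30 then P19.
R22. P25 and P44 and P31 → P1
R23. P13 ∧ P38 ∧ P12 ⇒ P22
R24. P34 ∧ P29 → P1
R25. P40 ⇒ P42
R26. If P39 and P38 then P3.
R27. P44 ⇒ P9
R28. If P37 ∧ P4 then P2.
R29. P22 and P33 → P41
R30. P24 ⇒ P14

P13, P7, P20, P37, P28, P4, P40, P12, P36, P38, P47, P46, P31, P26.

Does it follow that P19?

P33  (by R3: P26, P7, P31)
P22  (by R23: P13, P38, P12)
P42  (by R25: P40)
P2  (by R28: P37, P4)
P41  (by R29: P22, P33)
P8  (by R6: P41, P46, P37)
P44  (by R10: P2)
P34  (by R13: P8)
P5  (by R17: P42, P37)
P17  (by R19: P34, P36)
P27  (by R20: P17, P31, P37)
P6  (by R4: P5, P36)
P25  (by R7: P6, P4)
P23  (by R9: P27, P38)
P1  (by R22: P25, P44, P31)
P19  (by R12: P23, P1)

Yes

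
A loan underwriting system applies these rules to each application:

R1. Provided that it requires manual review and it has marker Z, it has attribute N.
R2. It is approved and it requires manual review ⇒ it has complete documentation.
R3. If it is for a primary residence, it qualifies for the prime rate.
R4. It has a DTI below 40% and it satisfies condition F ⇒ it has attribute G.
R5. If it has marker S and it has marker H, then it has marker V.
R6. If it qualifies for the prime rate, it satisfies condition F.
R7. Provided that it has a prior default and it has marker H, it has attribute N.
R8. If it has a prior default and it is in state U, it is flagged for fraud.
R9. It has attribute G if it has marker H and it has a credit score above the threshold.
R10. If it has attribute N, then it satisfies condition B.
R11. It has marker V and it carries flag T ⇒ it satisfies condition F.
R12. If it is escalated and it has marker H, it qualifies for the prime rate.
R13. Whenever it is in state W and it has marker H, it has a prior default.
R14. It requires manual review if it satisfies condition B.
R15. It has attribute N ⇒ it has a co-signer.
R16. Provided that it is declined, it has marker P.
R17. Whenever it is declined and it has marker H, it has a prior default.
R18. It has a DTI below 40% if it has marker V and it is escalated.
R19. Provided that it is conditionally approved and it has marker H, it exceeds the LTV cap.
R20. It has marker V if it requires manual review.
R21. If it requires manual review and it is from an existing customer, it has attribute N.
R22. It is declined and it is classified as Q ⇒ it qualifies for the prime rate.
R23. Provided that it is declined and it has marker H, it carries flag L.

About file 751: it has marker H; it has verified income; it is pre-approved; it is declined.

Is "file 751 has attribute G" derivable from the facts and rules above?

Forward chaining from the given facts derives: has marker P, has a prior default, carries flag L, has attribute N, satisfies condition B, requires manual review, has a co-signer, has marker V.
Rules concluding "it has attribute G": R4 needs "it has a DTI below 40%"; R9 needs "it has a credit score above the threshold" — none of these are established.

No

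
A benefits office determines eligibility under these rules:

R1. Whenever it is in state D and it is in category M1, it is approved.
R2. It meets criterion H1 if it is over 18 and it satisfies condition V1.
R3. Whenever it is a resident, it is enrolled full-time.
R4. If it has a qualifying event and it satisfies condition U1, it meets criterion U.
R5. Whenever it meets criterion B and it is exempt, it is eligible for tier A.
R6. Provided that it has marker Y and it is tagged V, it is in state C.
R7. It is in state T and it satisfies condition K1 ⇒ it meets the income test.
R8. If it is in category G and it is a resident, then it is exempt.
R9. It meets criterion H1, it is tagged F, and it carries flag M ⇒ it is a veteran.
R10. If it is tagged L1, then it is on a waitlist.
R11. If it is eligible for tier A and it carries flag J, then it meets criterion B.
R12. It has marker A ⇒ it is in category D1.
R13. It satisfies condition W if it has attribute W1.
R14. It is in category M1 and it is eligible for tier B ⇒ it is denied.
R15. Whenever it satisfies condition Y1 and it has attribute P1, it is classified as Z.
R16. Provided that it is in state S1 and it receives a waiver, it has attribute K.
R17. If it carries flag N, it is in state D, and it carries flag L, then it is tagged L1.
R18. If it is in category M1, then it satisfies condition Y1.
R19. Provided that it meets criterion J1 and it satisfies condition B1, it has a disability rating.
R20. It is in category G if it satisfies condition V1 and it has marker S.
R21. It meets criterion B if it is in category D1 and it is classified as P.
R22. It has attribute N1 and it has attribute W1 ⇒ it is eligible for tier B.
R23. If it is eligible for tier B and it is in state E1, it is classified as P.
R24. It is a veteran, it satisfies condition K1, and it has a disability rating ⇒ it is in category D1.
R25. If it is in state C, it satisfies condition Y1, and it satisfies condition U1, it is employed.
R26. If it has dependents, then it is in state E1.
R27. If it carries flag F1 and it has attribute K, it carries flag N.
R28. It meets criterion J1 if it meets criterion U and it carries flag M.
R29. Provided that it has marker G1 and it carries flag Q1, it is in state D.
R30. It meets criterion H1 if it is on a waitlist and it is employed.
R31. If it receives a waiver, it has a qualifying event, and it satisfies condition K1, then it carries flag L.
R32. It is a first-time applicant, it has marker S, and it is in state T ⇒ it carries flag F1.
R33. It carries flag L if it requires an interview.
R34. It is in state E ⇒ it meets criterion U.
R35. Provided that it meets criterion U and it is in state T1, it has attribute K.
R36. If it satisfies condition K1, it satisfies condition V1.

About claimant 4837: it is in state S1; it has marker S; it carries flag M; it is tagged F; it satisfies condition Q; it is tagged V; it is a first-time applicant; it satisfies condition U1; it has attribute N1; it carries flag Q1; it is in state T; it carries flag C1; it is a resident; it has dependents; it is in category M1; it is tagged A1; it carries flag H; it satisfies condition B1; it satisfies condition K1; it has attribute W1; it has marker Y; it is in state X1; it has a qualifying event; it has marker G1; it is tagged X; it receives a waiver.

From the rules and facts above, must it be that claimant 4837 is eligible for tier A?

By R4 (it has a qualifying event, it satisfies condition U1): it meets criterion U.
By R6 (it has marker Y, it is tagged V): it is in state C.
By R16 (it is in state S1, it receives a waiver): it has attribute K.
By R18 (it is in category M1): it satisfies condition Y1.
By R22 (it has attribute N1, it has attribute W1): it is eligible for tier B.
By R25 (it is in state C, it satisfies condition Y1, it satisfies condition U1): it is employed.
By R26 (it has dependents): it is in state E1.
By R28 (it meets criterion U, it carries flag M): it meets criterion J1.
By R29 (it has marker G1, it carries flag Q1): it is in state D.
By R31 (it receives a waiver, it has a qualifying event, it satisfies condition K1): it carries flag L.
By R32 (it is a first-time applicant, it has marker S, it is in state T): it carries flag F1.
By R36 (it satisfies condition K1): it satisfies condition V1.
By R19 (it meets criterion J1, it satisfies condition B1): it has a disability rating.
By R20 (it satisfies condition V1, it has marker S): it is in category G.
By R23 (it is eligible for tier B, it is in state E1): it is classified as P.
By R27 (it carries flag F1, it has attribute K): it carries flag N.
By R8 (it is in category G, it is a resident): it is exempt.
By R17 (it carries flag N, it is in state D, it carries flag L): it is tagged L1.
By R10 (it is tagged L1): it is on a waitlist.
By R30 (it is on a waitlist, it is employed): it meets criterion H1.
By R9 (it meets criterion H1, it is tagged F, it carries flag M): it is a veteran.
By R24 (it is a veteran, it satisfies condition K1, it has a disability rating): it is in category D1.
By R21 (it is in category D1, it is classified as P): it meets criterion B.
By R5 (it meets criterion B, it is exempt): it is eligible for tier A.

Yes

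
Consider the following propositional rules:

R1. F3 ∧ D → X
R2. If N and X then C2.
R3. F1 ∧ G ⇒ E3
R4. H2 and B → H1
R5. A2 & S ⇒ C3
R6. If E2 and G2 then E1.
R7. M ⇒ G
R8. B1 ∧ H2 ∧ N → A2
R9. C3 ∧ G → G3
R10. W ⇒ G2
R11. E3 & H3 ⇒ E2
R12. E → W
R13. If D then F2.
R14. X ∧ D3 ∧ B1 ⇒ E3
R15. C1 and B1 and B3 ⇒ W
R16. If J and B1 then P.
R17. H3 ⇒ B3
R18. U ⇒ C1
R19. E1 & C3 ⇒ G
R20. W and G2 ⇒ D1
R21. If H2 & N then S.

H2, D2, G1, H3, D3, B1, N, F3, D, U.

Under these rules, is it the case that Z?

Forward chaining from the given facts derives: X, C2, A2, F2, E3, B3, C1, S, C3, E2, W, G2, D1, E1, G, G3.
No rule has Z as its conclusion, and it is not among the given facts.

No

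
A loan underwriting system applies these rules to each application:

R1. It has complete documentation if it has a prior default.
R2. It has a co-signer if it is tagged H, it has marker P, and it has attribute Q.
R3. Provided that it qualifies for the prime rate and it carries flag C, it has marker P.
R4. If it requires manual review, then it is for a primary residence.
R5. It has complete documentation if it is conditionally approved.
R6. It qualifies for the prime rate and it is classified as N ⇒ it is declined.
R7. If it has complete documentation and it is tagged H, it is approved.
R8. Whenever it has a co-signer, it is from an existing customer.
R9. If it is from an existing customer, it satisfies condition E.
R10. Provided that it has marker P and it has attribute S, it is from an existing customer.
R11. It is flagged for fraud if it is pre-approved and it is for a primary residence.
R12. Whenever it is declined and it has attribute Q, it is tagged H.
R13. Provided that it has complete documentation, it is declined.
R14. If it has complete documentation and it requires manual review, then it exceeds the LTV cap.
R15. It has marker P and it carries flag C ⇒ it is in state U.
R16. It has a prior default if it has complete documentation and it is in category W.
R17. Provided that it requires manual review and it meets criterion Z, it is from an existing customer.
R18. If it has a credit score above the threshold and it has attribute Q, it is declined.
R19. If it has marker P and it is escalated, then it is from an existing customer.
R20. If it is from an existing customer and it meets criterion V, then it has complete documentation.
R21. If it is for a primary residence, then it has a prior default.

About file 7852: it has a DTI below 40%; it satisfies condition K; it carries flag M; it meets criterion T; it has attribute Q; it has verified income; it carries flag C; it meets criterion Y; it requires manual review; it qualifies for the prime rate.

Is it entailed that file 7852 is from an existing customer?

By R3 (it qualifies for the prime rate, it carries flag C): it has marker P.
By R4 (it requires manual review): it is for a primary residence.
By R21 (it is for a primary residence): it has a prior default.
By R1 (it has a prior default): it has complete documentation.
By R13 (it has complete documentation): it is declined.
By R12 (it is declined, it has attribute Q): it is tagged H.
By R2 (it is tagged H, it has marker P, it has attribute Q): it has a co-signer.
By R8 (it has a co-signer): it is from an existing customer.

Yes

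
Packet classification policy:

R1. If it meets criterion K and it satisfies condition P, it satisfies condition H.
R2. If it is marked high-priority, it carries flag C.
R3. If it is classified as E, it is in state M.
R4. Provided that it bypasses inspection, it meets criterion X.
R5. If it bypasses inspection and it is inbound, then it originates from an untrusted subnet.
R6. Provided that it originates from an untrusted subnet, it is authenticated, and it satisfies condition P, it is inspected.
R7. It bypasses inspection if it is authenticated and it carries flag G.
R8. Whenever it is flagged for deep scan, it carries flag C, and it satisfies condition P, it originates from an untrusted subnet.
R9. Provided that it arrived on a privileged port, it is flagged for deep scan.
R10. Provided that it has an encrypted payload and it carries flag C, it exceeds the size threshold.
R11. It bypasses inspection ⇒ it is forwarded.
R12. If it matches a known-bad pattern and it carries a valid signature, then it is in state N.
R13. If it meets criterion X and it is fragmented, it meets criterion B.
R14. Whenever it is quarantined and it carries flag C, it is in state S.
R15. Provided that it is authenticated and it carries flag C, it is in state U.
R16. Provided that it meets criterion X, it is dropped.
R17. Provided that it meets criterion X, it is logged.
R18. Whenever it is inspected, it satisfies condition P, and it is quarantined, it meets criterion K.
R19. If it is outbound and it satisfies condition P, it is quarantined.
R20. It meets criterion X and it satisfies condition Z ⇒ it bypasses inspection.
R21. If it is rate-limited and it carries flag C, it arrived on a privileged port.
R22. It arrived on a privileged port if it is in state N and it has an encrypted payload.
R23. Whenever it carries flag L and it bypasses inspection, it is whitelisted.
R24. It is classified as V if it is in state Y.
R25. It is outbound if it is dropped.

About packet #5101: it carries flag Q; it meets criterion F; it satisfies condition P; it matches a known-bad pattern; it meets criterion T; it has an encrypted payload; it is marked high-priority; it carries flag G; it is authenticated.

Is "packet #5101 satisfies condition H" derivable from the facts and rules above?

Forward chaining from the given facts derives: carries flag C, bypasses inspection, exceeds the size threshold, is forwarded, is in state U, meets criterion X, is dropped, is logged, is outbound, is quarantined, is in state S.
The only rule concluding "it satisfies condition H" is R1, which needs "it meets criterion K"; that is never established.

No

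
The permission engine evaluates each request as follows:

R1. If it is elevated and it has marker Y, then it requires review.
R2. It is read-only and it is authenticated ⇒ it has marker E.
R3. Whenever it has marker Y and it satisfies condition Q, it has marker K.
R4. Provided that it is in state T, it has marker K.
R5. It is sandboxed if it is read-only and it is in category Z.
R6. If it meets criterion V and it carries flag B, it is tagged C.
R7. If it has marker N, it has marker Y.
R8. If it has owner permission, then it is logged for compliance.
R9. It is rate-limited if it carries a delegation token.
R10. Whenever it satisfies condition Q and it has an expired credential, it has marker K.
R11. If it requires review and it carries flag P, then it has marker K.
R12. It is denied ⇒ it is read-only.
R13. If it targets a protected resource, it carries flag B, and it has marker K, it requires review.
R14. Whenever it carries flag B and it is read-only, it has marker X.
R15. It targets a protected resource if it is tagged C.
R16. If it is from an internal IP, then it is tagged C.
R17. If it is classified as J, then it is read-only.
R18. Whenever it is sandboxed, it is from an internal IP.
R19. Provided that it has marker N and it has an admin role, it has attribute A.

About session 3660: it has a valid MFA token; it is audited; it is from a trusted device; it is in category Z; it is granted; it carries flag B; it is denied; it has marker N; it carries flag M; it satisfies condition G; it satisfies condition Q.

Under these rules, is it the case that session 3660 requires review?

Yes

By R7 (it has marker N): it has marker Y.
By R12 (it is denied): it is read-only.
By R3 (it has marker Y, it satisfies condition Q): it has marker K.
By R5 (it is read-only, it is in category Z): it is sandboxed.
By R18 (it is sandboxed): it is from an internal IP.
By R16 (it is from an internal IP): it is tagged C.
By R15 (it is tagged C): it targets a protected resource.
By R13 (it targets a protected resource, it carries flag B, it has marker K): it requires review.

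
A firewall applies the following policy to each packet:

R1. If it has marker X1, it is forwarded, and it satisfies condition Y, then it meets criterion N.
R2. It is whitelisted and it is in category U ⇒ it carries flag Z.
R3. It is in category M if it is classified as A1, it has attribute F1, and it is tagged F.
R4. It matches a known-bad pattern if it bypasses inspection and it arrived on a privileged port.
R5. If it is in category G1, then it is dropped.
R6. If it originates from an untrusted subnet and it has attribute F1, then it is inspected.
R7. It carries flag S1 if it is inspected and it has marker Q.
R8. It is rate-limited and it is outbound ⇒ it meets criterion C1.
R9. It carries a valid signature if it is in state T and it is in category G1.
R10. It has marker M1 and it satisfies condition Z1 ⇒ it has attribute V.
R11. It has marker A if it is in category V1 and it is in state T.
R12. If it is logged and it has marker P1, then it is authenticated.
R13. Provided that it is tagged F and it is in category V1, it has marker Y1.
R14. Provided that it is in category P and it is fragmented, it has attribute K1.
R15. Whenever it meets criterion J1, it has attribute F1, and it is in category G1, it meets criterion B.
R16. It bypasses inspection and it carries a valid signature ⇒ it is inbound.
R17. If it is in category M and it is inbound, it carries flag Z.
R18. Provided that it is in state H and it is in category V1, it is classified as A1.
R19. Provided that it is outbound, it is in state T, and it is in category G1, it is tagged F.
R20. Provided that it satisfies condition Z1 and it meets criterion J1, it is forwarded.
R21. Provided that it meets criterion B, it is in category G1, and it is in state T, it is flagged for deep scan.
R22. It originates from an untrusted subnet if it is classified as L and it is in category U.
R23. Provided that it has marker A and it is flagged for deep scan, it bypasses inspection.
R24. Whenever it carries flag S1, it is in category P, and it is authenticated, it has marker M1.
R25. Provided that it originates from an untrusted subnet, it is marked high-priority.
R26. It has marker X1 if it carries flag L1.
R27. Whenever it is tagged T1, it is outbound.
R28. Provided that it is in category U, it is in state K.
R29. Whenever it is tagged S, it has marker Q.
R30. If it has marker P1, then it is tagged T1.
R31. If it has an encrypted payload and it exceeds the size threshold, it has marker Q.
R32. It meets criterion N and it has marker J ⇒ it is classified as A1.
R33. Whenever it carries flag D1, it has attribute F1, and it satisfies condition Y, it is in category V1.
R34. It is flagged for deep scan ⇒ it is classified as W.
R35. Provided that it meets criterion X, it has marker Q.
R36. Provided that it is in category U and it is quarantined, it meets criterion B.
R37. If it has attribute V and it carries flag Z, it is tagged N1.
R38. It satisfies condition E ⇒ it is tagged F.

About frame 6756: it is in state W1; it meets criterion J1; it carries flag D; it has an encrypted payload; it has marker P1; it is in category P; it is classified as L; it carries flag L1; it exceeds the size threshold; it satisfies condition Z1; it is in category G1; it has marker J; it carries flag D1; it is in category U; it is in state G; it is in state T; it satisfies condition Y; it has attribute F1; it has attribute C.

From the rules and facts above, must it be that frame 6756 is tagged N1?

Forward chaining from the given facts derives: is dropped, carries a valid signature, meets criterion B, is forwarded, is flagged for deep scan, originates from an untrusted subnet, is marked high-priority, has marker X1, is in state K, is tagged T1, has marker Q, is in category V1, is classified as W, meets criterion N, is inspected, carries flag S1, has marker A, bypasses inspection, is outbound, is classified as A1, is inbound, is tagged F, is in category M, has marker Y1, carries flag Z.
The only rule concluding "it is tagged N1" is R37, which needs "it has attribute V"; that is never established.

No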